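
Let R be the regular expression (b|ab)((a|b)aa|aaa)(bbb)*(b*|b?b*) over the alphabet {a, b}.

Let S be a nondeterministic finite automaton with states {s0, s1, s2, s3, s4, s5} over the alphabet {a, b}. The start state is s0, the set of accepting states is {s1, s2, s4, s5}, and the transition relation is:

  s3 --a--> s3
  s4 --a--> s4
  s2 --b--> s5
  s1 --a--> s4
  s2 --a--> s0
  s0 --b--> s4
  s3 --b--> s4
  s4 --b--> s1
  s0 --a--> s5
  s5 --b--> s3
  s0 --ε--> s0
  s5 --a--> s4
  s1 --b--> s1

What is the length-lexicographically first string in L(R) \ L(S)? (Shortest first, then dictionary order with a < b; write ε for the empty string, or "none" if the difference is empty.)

The string abaaa is accepted by R but not by S.
No shorter string lies in the difference, and abaaa is the lexicographically first length-5 string in L(R) \ L(S).

abaaa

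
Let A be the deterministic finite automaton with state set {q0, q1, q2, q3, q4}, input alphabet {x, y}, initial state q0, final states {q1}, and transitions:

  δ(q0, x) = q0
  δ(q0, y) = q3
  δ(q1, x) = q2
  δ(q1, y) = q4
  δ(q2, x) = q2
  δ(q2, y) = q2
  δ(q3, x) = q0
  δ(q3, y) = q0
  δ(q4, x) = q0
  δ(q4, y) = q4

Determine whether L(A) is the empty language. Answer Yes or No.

The states reachable from the start state are {q0, q3}.
None of the accepting states {q1} is reachable, so no string is accepted and L(A) = ∅.

Yes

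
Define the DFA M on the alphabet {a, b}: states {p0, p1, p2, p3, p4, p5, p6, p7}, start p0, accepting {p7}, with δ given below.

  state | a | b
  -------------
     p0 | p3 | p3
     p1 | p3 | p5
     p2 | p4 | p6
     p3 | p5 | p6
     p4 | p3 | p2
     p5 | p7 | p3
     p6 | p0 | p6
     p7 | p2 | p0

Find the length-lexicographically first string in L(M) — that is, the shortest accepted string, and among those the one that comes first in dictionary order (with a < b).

A breadth-first search from p0 reaches an accepting state first via the path p0 → p3 → p5 → p7 on input aaa.
No string of length < 3 is accepted (BFS exhausts all shorter strings without reaching an accepting state), and aaa is the lexicographically least accepting string of length 3.

aaa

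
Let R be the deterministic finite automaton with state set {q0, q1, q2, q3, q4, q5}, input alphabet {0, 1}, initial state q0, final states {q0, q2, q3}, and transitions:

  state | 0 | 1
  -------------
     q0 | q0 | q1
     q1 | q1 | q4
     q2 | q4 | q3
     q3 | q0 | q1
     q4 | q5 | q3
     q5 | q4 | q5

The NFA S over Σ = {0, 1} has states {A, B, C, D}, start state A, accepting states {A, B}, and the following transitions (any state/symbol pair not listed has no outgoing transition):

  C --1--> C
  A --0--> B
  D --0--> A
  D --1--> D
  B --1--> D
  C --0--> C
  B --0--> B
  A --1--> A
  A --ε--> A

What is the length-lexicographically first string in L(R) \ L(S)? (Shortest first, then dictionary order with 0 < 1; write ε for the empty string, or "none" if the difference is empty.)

The string 0111 is accepted by R but not by S.
No shorter string lies in the difference, and 0111 is the lexicographically first length-4 string in L(R) \ L(S).

0111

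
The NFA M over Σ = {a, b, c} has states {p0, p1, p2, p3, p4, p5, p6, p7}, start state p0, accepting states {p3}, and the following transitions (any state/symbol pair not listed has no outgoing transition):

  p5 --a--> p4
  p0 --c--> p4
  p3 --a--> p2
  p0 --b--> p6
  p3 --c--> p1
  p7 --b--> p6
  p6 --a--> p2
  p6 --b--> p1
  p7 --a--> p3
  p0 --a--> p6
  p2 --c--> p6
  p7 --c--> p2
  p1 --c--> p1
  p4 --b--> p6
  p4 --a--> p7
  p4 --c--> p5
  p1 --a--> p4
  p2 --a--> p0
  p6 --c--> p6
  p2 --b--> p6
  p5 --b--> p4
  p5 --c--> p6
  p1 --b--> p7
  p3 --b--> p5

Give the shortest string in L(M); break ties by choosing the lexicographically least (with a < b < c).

caa

A breadth-first search from p0 reaches an accepting state first via the path p0 → p4 → p7 → p3 on input caa.
No string of length < 3 is accepted (BFS exhausts all shorter strings without reaching an accepting state), and caa is the lexicographically least accepting string of length 3.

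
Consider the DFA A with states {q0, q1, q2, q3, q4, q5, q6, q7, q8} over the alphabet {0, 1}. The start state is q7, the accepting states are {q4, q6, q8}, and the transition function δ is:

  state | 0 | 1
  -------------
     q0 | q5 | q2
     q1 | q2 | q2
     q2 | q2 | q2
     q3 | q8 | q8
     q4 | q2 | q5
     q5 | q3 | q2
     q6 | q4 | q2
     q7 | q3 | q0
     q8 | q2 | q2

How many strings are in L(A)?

The useful subgraph on states {q0, q3, q5, q7, q8} is acyclic, so L(A) is finite; the longest accepting path visits 5 useful states, giving maximum string length 4.
Counting accepting paths from q7 by length: 2 of length 2, 2 of length 4. Total 4.

4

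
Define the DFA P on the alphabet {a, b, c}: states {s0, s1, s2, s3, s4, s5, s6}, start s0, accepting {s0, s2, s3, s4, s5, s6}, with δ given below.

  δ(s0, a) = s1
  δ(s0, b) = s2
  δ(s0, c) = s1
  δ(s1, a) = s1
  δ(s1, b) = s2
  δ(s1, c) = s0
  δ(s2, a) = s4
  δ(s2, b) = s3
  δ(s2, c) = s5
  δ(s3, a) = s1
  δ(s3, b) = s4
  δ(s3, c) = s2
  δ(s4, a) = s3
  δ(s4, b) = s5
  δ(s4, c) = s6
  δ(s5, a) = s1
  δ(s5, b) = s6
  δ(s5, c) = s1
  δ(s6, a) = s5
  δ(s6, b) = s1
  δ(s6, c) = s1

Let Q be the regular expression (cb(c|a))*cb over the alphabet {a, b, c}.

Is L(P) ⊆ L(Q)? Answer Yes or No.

No

The empty string ε is in L(P) but not in L(Q).
So L(P) ⊄ L(Q).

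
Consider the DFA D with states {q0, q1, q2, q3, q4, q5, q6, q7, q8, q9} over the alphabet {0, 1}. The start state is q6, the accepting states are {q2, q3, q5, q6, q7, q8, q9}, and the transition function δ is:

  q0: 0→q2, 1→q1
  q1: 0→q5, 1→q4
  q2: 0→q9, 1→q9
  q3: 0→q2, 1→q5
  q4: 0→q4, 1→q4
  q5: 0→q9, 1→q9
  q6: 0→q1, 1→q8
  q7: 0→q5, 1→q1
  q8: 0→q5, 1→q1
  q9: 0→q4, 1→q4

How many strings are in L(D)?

11

The useful subgraph on states {q1, q5, q6, q8, q9} is acyclic, so L(D) is finite; the longest accepting path visits 5 useful states, giving maximum string length 4.
Counting accepting paths from q6 by length: 1 of length 0, 1 of length 1, 2 of length 2, 5 of length 3, 2 of length 4. Total 11.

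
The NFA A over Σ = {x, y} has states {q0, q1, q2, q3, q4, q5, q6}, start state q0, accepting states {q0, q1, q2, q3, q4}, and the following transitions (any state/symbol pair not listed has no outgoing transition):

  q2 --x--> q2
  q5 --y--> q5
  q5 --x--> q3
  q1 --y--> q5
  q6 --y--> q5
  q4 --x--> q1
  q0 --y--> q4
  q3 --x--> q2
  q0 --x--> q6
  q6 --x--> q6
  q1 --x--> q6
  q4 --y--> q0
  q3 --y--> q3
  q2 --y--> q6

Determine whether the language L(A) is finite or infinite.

infinite

State q0 is reachable from the start and can reach an accepting state, and it lies on the cycle q0 → q4 → q0.
Traversing that cycle any number of times yields accepted strings of unbounded length, so the language is infinite.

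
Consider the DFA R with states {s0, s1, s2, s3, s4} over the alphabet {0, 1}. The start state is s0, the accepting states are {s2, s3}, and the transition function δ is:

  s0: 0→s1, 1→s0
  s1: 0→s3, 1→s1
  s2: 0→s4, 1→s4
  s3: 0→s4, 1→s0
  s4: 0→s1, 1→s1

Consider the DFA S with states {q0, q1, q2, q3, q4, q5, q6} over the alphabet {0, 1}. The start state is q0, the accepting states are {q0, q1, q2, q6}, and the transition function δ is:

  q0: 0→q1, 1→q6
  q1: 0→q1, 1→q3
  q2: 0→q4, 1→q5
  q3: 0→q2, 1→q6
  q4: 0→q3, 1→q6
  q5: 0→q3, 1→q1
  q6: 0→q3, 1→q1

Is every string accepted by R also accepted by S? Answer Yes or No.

No

The string 0110 is in L(R) but not in L(S).
So L(R) ⊄ L(S).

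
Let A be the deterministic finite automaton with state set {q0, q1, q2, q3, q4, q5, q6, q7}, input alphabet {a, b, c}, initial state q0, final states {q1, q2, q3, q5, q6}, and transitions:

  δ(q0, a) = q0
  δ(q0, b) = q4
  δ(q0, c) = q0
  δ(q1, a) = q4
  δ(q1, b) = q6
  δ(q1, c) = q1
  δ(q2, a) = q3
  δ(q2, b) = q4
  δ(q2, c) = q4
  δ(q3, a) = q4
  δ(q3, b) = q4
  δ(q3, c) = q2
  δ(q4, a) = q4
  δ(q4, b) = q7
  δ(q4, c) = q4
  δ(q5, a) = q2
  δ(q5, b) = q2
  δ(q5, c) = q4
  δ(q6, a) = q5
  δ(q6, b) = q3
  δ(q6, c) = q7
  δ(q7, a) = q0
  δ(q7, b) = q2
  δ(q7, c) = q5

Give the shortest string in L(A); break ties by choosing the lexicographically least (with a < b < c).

A breadth-first search from q0 reaches an accepting state first via the path q0 → q4 → q7 → q2 on input bbb.
No string of length < 3 is accepted (BFS exhausts all shorter strings without reaching an accepting state), and bbb is the lexicographically least accepting string of length 3.

bbb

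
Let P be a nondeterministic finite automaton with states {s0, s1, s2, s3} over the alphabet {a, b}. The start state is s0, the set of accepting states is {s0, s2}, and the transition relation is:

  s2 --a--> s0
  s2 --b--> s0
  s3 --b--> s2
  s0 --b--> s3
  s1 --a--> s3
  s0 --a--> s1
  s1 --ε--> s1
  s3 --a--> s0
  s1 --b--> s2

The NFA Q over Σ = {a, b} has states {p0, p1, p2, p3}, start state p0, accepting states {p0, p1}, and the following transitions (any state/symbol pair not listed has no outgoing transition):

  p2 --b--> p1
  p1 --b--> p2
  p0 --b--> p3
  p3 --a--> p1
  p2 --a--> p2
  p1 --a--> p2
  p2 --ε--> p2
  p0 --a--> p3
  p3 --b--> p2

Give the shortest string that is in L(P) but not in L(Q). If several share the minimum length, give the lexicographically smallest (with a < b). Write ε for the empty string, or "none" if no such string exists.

The string ab is accepted by P but not by Q.
No shorter string lies in the difference, and ab is the lexicographically first length-2 string in L(P) \ L(Q).

ab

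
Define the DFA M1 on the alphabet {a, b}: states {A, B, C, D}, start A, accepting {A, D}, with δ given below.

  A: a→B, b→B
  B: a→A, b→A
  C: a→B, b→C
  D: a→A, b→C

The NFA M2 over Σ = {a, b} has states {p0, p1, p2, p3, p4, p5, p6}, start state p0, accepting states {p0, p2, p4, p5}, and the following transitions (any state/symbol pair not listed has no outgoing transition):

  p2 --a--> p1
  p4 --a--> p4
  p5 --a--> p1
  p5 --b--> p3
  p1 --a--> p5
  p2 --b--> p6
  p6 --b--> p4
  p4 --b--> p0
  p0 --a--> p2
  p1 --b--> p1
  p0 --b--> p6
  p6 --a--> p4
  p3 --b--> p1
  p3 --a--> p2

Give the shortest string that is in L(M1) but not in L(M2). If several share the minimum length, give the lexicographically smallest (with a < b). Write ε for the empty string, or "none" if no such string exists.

The string aa is accepted by M1 but not by M2.
No shorter string lies in the difference, and aa is the lexicographically first length-2 string in L(M1) \ L(M2).

aa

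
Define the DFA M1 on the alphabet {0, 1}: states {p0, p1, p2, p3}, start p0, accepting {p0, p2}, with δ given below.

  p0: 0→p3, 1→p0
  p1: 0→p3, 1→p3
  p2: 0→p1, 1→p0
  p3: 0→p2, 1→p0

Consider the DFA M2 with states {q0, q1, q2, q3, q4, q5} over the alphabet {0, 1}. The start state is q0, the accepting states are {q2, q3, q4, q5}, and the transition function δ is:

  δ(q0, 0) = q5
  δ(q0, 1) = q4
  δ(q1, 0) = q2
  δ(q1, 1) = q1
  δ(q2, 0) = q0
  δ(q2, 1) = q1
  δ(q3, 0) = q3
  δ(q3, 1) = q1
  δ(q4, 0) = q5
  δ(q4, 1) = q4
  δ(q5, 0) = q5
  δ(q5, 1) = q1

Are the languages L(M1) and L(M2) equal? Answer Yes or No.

No

The empty string ε is accepted by M1 but rejected by M2.
So L(M1) ≠ L(M2).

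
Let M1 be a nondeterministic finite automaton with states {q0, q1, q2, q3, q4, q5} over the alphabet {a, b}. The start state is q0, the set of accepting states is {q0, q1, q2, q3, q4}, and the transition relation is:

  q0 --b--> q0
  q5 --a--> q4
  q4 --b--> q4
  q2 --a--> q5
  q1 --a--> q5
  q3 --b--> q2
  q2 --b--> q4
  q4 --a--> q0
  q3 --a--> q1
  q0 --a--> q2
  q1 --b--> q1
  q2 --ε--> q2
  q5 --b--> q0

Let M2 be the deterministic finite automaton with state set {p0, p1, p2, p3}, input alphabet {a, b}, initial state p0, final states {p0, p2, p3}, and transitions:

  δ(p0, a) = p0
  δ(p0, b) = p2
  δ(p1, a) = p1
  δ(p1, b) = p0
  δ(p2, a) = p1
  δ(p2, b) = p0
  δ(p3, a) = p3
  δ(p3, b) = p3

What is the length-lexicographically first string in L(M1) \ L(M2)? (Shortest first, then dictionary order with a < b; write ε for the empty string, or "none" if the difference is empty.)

The string ba is accepted by M1 but not by M2.
No shorter string lies in the difference, and ba is the lexicographically first length-2 string in L(M1) \ L(M2).

ba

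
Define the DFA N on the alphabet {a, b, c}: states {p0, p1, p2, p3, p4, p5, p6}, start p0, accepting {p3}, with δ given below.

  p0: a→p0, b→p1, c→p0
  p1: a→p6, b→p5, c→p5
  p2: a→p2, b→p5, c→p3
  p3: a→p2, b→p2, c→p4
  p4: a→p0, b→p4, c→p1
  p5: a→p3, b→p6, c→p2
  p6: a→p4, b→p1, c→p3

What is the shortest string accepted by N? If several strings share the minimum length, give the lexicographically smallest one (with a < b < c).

A breadth-first search from p0 reaches an accepting state first via the path p0 → p1 → p6 → p3 on input bac.
No string of length < 3 is accepted (BFS exhausts all shorter strings without reaching an accepting state), and bac is the lexicographically least accepting string of length 3.

bac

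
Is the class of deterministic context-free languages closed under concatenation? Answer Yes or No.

No

Take L₁ = {ε, c} (finite, hence regular and DCFL) and L₂ = {c aⁿbⁿ : n≥0} ∪ {cc aⁿb²ⁿ : n≥0} (a DCFL: the number of leading c's tells the DPDA whether to pop one stack symbol per b or per two b's). Then L₁L₂ ∩ cca⁺b* = {cc aⁿbⁿ : n≥1} ∪ {cc aⁿb²ⁿ : n≥1}. If L₁L₂ were a DCFL, so would be this intersection with a regular set, and a DPDA for it started from its configuration after reading cc would accept {aⁿbⁿ : n≥1} ∪ {aⁿb²ⁿ : n≥1}, which no deterministic PDA accepts (a DPDA for it would have a single run on aⁿb²ⁿ, accepting after the prefix aⁿbⁿ and accepting again after n more b's; an ordinary PDA that simulates it on a's and b's and, at any moment when it is accepting, may switch to reading only a fresh letter d while feeding each d to the simulation as a b, would accept aⁱbʲdᵏ (k≥1) exactly when both aⁱbʲ and aⁱbʲ⁺ᵏ are in the language, i.e. its language intersected with the regular set a*b*d⁺ would be exactly {aⁿbⁿdⁿ : n≥1} — impossible, since context-free languages are closed under intersection with regular sets and {aⁿbⁿdⁿ} is not context-free). Hence L₁L₂ is not a DCFL.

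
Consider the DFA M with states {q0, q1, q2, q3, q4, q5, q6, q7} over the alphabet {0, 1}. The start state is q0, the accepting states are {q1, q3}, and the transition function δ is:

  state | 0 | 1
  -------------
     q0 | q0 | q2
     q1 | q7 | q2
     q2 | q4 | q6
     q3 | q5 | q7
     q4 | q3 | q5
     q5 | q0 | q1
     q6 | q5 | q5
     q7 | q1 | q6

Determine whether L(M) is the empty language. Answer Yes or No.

No

The string 100 is accepted: the run q0 → q2 → q4 → q3 ends in the accepting state q3.
Since at least one string is accepted, L(M) is not empty.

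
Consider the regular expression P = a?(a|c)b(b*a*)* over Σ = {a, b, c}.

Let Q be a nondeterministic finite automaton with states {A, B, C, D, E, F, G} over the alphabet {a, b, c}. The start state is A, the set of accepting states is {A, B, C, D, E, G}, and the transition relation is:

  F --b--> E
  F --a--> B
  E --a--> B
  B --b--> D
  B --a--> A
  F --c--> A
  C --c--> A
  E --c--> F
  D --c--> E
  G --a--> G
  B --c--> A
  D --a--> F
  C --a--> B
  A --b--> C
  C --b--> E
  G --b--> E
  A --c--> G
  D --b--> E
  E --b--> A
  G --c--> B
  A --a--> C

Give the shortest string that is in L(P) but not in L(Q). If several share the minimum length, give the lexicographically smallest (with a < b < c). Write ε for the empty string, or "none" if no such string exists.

aaba

The string aaba is accepted by P but not by Q.
No shorter string lies in the difference, and aaba is the lexicographically first length-4 string in L(P) \ L(Q).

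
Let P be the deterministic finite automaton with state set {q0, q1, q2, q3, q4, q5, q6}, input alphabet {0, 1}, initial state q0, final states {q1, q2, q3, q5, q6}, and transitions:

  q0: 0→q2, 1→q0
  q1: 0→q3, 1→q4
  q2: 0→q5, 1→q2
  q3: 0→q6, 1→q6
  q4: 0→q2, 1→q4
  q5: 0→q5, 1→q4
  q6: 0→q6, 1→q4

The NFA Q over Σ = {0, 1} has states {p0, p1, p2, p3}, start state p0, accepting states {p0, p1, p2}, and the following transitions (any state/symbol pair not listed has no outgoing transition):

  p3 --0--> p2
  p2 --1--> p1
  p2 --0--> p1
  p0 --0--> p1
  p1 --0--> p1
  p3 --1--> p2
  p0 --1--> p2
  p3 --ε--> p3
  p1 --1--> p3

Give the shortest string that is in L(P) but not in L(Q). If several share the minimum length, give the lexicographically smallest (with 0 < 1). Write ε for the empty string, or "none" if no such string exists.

The string 01 is accepted by P but not by Q.
No shorter string lies in the difference, and 01 is the lexicographically first length-2 string in L(P) \ L(Q).

01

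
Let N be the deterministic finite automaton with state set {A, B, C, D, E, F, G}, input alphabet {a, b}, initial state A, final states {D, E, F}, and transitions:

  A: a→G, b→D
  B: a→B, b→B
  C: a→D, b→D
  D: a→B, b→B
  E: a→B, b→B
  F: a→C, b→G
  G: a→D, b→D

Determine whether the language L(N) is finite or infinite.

The useful states (reachable from A and able to reach an accepting state) are {A, D, G}.
Restricted to these states the transition graph has no cycle, so every accepting path has bounded length and L is finite.

finite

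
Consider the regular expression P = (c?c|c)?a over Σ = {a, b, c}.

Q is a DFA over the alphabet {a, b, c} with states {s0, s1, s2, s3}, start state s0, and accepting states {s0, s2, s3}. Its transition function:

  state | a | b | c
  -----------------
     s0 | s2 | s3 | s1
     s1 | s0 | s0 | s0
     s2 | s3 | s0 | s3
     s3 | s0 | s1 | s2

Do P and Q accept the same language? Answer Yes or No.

The empty string ε is accepted by Q but rejected by P.
So L(P) ≠ L(Q).

No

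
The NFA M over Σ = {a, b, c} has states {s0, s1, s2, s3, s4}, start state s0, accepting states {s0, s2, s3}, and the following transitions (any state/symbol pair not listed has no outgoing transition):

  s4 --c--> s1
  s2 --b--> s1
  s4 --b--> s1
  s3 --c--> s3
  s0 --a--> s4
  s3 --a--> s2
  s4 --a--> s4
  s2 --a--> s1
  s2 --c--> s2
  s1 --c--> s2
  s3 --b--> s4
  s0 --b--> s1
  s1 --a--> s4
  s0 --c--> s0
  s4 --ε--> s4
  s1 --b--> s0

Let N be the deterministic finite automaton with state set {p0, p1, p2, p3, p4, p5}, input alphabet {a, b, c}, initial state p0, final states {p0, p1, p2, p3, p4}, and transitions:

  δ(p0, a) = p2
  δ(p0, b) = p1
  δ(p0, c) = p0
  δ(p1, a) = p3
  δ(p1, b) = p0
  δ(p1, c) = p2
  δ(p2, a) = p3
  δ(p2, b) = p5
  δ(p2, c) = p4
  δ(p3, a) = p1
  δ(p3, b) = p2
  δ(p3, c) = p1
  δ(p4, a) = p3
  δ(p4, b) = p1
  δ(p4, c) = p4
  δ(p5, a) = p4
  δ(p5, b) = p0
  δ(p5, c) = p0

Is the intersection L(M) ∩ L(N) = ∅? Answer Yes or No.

No

The empty string ε is accepted by both M and N.
Hence L(M) ∩ L(N) ≠ ∅.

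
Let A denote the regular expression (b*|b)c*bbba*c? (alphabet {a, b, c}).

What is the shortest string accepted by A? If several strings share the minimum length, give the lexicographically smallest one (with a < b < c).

bbb

By inspection of the expression, no string of length less than 3 matches, and bbb is the lexicographically first match of length 3.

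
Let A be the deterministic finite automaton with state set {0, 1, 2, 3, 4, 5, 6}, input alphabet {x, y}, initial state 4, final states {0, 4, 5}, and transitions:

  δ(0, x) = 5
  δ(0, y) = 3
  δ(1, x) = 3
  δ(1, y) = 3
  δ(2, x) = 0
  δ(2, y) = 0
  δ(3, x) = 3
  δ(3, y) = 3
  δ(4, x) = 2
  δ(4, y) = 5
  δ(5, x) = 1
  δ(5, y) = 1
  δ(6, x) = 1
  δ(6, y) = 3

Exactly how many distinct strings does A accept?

The useful subgraph on states {0, 2, 4, 5} is acyclic, so L(A) is finite; the longest accepting path visits 4 useful states, giving maximum string length 3.
Counting accepting paths from 4 by length: 1 of length 0, 1 of length 1, 2 of length 2, 2 of length 3. Total 6.

6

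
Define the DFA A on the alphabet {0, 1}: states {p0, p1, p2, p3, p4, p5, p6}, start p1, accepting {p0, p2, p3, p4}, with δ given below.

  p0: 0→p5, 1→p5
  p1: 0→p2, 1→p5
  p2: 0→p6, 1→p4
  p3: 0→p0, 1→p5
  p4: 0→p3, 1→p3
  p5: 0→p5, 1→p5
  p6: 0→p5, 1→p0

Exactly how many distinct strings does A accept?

7

The useful subgraph on states {p0, p1, p2, p3, p4, p6} is acyclic, so L(A) is finite; the longest accepting path visits 5 useful states, giving maximum string length 4.
Counting accepting paths from p1 by length: 1 of length 1, 1 of length 2, 3 of length 3, 2 of length 4. Total 7.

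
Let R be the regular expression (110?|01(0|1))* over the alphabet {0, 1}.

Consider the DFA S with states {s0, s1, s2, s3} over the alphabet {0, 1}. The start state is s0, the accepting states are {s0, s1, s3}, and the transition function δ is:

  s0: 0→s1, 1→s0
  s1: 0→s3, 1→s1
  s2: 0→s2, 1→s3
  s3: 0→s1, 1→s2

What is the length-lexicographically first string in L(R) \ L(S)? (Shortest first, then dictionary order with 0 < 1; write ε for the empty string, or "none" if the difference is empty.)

011010

The string 011010 is accepted by R but not by S.
No shorter string lies in the difference, and 011010 is the lexicographically first length-6 string in L(R) \ L(S).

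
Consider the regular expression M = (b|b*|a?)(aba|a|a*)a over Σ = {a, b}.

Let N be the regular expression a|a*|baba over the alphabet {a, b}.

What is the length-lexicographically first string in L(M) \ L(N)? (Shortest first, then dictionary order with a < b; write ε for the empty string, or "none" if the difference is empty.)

ba

The string ba is accepted by M but not by N.
No shorter string lies in the difference, and ba is the lexicographically first length-2 string in L(M) \ L(N).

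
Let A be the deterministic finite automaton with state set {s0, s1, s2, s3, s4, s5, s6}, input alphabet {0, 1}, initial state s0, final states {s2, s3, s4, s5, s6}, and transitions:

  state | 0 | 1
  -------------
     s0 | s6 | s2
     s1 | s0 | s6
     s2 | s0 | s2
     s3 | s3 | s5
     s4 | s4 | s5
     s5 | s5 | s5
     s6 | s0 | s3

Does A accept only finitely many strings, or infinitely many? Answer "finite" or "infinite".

infinite

State s0 is reachable from the start and can reach an accepting state, and it lies on the cycle s0 → s2 → s0.
Traversing that cycle any number of times yields accepted strings of unbounded length, so the language is infinite.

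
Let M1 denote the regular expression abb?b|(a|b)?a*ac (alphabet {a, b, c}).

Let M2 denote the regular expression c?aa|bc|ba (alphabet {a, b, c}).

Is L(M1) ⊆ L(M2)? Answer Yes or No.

No

The string ac is in L(M1) but not in L(M2).
So L(M1) ⊄ L(M2).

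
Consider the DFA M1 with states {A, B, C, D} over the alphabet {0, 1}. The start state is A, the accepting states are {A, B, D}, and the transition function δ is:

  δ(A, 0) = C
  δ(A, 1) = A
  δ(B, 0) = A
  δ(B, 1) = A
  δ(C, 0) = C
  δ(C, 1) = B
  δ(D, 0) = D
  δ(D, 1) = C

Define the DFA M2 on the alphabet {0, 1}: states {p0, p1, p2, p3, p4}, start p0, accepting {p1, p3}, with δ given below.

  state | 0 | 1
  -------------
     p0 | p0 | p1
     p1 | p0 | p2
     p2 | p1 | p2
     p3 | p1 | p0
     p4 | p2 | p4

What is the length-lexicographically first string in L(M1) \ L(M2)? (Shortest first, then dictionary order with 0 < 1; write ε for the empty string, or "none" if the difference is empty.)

The empty string ε is accepted by M1 but not by M2.
Since ε is the unique shortest string, it is the required witness.

ε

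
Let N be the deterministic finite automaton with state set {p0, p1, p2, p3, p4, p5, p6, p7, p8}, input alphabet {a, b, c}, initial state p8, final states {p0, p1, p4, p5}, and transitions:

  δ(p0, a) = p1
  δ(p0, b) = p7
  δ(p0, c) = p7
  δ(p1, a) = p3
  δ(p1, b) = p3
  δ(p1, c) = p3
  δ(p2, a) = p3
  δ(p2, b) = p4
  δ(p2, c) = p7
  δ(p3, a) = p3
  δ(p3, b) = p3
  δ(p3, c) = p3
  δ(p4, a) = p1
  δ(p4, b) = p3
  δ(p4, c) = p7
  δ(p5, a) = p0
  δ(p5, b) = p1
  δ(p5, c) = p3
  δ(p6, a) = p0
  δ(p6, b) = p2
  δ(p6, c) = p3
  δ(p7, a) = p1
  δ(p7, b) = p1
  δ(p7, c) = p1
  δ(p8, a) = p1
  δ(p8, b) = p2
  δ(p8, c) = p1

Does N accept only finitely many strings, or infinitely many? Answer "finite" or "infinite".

The useful states (reachable from p8 and able to reach an accepting state) are {p1, p2, p4, p7, p8}.
Restricted to these states the transition graph has no cycle, so every accepting path has bounded length and L is finite.

finite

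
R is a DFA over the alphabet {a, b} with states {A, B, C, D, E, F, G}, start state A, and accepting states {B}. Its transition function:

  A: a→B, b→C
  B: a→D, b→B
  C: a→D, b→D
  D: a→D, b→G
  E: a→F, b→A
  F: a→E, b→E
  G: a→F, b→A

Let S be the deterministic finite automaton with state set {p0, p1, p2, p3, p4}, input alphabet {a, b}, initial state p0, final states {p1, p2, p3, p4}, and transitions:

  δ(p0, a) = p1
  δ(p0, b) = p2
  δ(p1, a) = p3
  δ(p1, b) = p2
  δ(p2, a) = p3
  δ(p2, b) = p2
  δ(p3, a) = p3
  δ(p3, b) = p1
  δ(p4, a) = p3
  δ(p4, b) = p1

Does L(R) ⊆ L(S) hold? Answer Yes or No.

Exploring the product automaton R × S from the start pair (A, p0), following both machines on each input symbol, reaches 14 state pairs: (A, p0), (B, p1), (C, p2), (D, p3), (B, p2), (D, p2), (G, p1), (G, p2), (F, p3), (A, p2), (E, p3), (E, p1), (B, p3), (A, p1).
R accepts in {B} and S accepts in {p1, p2, p3, p4}. The reachable pairs whose R-component is accepting are (B, p1), (B, p2), (B, p3); in each of them the S-component is accepting too, so the product for L(R) \ L(S) (R-component accepting, S-component rejecting) has no reachable accepting pair and the difference is empty.
Hence every string in L(R) is also in L(S).

Yes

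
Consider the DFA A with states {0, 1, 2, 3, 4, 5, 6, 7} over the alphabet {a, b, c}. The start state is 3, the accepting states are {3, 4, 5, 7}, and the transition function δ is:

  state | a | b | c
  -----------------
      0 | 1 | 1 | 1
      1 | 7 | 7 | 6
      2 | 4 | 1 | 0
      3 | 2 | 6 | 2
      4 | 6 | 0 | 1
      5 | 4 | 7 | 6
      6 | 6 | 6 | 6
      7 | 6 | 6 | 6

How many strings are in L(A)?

The useful subgraph on states {0, 1, 2, 3, 4, 7} is acyclic, so L(A) is finite; the longest accepting path visits 6 useful states, giving maximum string length 5.
Counting accepting paths from 3 by length: 1 of length 0, 2 of length 2, 4 of length 3, 16 of length 4, 12 of length 5. Total 35.

35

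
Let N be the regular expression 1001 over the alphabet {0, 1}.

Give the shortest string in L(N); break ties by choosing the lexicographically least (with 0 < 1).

By inspection of the expression, no string of length less than 4 matches, and 1001 is the lexicographically first match of length 4.

1001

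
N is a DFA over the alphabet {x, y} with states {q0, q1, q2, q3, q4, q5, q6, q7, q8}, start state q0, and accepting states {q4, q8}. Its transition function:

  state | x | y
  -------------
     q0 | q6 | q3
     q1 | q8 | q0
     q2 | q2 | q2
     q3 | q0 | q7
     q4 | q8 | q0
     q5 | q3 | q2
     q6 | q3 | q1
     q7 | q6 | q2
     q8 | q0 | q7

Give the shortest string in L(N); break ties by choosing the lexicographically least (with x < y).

A breadth-first search from q0 reaches an accepting state first via the path q0 → q6 → q1 → q8 on input xyx.
No string of length < 3 is accepted (BFS exhausts all shorter strings without reaching an accepting state), and xyx is the lexicographically least accepting string of length 3.

xyx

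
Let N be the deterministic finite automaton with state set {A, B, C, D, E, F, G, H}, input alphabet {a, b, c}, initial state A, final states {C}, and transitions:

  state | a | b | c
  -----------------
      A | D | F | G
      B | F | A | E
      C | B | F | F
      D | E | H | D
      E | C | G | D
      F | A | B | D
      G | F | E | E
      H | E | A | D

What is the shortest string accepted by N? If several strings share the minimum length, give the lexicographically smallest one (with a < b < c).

aaa

A breadth-first search from A reaches an accepting state first via the path A → D → E → C on input aaa.
No string of length < 3 is accepted (BFS exhausts all shorter strings without reaching an accepting state), and aaa is the lexicographically least accepting string of length 3.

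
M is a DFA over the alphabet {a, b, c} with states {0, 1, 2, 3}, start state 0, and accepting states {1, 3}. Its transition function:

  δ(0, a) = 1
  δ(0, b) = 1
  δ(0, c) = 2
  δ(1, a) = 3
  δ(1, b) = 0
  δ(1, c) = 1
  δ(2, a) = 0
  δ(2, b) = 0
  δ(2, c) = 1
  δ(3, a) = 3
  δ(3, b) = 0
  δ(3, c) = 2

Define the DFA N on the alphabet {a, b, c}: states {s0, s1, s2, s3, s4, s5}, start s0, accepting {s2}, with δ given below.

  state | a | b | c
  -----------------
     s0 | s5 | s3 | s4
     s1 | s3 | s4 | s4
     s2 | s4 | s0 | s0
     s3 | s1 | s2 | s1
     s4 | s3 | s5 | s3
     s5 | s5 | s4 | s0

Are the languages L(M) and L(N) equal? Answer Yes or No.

No

The string a is accepted by M but rejected by N.
So L(M) ≠ L(N).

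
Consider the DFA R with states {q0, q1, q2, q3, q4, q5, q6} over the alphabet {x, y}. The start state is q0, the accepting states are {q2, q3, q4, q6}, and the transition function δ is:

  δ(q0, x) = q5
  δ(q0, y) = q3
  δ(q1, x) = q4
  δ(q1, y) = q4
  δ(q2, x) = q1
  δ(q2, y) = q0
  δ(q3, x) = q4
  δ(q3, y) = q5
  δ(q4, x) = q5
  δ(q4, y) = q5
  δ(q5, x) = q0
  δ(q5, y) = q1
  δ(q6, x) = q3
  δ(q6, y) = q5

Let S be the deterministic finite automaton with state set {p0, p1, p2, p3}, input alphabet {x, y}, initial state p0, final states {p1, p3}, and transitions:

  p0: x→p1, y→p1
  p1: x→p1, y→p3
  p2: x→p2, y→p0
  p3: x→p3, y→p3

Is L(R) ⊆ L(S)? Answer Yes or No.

Yes

Exploring the product automaton R × S from the start pair (q0, p0), following both machines on each input symbol, reaches 10 state pairs: (q0, p0), (q5, p1), (q3, p1), (q0, p1), (q1, p3), (q4, p1), (q5, p3), (q3, p3), (q4, p3), (q0, p3).
R accepts in {q2, q3, q4, q6} and S accepts in {p1, p3}. The reachable pairs whose R-component is accepting are (q3, p1), (q4, p1), (q3, p3), (q4, p3); in each of them the S-component is accepting too, so the product for L(R) \ L(S) (R-component accepting, S-component rejecting) has no reachable accepting pair and the difference is empty.
Hence every string in L(R) is also in L(S).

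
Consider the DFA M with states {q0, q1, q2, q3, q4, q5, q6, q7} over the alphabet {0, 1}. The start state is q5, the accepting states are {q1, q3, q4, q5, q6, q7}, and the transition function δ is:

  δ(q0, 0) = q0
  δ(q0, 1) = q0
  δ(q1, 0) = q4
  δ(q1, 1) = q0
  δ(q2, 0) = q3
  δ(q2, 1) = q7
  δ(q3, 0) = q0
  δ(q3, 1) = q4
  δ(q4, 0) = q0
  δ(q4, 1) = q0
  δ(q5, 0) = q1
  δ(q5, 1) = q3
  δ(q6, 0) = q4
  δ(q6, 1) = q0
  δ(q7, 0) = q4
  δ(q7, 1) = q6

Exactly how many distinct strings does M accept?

5

The useful subgraph on states {q1, q3, q4, q5} is acyclic, so L(M) is finite; the longest accepting path visits 3 useful states, giving maximum string length 2.
Counting accepting paths from q5 by length: 1 of length 0, 2 of length 1, 2 of length 2. Total 5.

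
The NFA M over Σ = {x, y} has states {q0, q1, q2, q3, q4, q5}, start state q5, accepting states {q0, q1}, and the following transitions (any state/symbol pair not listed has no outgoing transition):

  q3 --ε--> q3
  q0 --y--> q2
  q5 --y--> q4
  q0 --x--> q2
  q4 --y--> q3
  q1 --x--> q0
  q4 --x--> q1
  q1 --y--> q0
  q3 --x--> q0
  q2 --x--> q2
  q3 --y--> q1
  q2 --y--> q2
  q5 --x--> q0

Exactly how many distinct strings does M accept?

The useful subgraph on states {q0, q1, q3, q4, q5} is acyclic, so L(M) is finite; the longest accepting path visits 5 useful states, giving maximum string length 4.
Counting accepting paths from q5 by length: 1 of length 1, 1 of length 2, 4 of length 3, 2 of length 4. Total 8.

8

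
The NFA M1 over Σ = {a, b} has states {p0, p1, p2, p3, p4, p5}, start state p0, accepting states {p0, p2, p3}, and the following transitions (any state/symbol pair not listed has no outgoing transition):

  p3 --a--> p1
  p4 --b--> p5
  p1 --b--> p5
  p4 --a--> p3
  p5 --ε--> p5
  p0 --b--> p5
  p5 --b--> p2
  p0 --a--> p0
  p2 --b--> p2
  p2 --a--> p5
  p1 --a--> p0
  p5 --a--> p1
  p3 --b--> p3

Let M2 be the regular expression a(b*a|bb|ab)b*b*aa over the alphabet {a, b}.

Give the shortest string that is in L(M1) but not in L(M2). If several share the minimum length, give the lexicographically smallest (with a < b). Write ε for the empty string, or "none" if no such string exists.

The empty string ε is accepted by M1 but not by M2.
Since ε is the unique shortest string, it is the required witness.

ε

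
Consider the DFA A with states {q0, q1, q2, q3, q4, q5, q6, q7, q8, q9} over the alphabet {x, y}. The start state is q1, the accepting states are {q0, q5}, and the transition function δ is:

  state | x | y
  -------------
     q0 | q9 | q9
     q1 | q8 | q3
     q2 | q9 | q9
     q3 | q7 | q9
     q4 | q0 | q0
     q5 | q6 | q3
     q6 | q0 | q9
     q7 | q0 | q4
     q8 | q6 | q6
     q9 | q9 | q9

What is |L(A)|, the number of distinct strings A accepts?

5

The useful subgraph on states {q0, q1, q3, q4, q6, q7, q8} is acyclic, so L(A) is finite; the longest accepting path visits 5 useful states, giving maximum string length 4.
Counting accepting paths from q1 by length: 3 of length 3, 2 of length 4. Total 5.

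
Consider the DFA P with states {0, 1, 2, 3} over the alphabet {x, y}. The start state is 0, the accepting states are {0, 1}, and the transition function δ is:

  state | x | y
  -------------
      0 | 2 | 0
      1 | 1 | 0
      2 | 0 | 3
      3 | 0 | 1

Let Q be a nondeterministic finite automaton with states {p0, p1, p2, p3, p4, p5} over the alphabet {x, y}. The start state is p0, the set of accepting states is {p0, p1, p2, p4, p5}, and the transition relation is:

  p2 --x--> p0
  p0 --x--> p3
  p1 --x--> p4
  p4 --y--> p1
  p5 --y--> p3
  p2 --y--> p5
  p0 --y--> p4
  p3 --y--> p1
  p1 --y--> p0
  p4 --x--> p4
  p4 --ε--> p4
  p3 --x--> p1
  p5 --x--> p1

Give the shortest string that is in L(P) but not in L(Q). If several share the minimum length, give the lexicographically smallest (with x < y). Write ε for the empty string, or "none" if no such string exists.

xyyx

The string xyyx is accepted by P but not by Q.
No shorter string lies in the difference, and xyyx is the lexicographically first length-4 string in L(P) \ L(Q).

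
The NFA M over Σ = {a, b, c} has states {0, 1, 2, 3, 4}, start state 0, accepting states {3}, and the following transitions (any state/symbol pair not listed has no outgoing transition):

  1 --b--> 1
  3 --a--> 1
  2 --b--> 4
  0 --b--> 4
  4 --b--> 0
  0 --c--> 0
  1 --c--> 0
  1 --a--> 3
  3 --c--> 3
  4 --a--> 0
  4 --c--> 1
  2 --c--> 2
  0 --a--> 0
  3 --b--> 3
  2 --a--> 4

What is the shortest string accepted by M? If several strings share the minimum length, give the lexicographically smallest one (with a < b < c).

bca

A breadth-first search from 0 reaches an accepting state first via the path 0 → 4 → 1 → 3 on input bca.
No string of length < 3 is accepted (BFS exhausts all shorter strings without reaching an accepting state), and bca is the lexicographically least accepting string of length 3.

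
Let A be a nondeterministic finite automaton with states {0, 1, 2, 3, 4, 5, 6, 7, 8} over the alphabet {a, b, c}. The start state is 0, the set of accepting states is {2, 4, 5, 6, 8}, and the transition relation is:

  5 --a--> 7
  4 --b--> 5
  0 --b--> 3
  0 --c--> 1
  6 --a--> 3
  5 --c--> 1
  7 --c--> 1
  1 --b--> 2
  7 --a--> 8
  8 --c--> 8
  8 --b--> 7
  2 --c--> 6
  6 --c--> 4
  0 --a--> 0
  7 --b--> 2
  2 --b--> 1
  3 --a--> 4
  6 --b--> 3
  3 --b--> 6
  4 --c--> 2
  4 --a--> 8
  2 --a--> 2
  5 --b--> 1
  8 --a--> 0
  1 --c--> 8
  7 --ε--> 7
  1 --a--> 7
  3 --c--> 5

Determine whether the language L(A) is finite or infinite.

infinite

State 0 is reachable from the start and can reach an accepting state, and it lies on the cycle 0 → 0.
Traversing that cycle any number of times yields accepted strings of unbounded length, so the language is infinite.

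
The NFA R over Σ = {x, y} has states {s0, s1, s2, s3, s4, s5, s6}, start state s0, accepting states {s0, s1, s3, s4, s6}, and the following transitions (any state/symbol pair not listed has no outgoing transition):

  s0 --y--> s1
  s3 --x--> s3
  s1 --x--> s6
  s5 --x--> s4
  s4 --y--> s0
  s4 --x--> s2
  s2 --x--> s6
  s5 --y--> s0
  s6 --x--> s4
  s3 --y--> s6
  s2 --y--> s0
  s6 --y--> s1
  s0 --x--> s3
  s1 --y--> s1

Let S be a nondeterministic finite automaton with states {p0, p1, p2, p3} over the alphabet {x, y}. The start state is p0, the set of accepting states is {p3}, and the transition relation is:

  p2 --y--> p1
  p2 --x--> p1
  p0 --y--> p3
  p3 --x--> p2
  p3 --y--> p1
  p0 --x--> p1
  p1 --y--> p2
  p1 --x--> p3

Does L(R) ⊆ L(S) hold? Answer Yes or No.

The empty string ε is in L(R) but not in L(S).
So L(R) ⊄ L(S).

No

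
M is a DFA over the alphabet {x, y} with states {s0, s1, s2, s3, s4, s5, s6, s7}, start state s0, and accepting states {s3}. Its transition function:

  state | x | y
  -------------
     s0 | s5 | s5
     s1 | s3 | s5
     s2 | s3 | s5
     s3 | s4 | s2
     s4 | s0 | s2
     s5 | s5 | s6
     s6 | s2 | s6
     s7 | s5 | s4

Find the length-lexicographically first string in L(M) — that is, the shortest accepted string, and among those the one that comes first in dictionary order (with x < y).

xyxx

A breadth-first search from s0 reaches an accepting state first via the path s0 → s5 → s6 → s2 → s3 on input xyxx.
No string of length < 4 is accepted (BFS exhausts all shorter strings without reaching an accepting state), and xyxx is the lexicographically least accepting string of length 4.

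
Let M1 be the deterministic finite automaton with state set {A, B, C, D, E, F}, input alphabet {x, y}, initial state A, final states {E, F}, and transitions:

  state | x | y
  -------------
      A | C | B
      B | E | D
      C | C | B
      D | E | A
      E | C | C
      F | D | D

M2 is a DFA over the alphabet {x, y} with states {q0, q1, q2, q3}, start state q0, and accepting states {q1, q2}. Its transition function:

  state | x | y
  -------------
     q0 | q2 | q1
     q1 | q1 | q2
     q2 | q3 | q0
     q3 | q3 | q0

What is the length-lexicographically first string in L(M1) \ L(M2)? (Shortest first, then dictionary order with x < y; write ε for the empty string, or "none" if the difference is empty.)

The string yyx is accepted by M1 but not by M2.
No shorter string lies in the difference, and yyx is the lexicographically first length-3 string in L(M1) \ L(M2).

yyx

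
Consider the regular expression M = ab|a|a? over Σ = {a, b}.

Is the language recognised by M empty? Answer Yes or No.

The empty string ε matches the expression, so it belongs to L(M).
Since L(M) contains at least one string, it is not empty.

No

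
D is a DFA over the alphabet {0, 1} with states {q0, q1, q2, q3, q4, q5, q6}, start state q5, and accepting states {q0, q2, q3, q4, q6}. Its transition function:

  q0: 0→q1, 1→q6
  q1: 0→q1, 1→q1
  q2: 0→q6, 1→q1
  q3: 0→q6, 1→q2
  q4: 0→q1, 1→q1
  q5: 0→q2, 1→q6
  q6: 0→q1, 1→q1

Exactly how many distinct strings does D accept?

The useful subgraph on states {q2, q5, q6} is acyclic, so L(D) is finite; the longest accepting path visits 3 useful states, giving maximum string length 2.
Counting accepting paths from q5 by length: 2 of length 1, 1 of length 2. Total 3.

3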